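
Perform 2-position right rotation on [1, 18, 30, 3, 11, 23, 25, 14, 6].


Right rotate by 2: [14, 6, 1, 18, 30, 3, 11, 23, 25]


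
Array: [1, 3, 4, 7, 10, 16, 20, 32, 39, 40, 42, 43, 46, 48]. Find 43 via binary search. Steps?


Search for 43:
[0,13] mid=6 arr[6]=20
[7,13] mid=10 arr[10]=42
[11,13] mid=12 arr[12]=46
[11,11] mid=11 arr[11]=43
Total: 4 comparisons


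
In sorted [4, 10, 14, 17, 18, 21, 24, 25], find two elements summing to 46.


Two pointers: lo=0, hi=7
Found pair: (21, 25) summing to 46


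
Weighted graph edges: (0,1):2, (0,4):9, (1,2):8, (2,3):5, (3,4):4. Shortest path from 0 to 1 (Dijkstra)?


Dijkstra from 0:
Distances: {0: 0, 1: 2, 2: 10, 3: 13, 4: 9}
Shortest distance to 1 = 2, path = [0, 1]


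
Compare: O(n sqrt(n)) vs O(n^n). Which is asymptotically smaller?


n^1.5 grows slower than n^n
O(n sqrt(n)) is asymptotically smaller; O(n^n) grows faster


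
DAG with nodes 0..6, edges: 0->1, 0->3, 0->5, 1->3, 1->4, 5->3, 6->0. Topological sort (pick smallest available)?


Kahn's algorithm, process smallest node first
Order: [2, 6, 0, 1, 4, 5, 3]


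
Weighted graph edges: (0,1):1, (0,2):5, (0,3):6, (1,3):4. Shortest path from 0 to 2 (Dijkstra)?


Dijkstra from 0:
Distances: {0: 0, 1: 1, 2: 5, 3: 5}
Shortest distance to 2 = 5, path = [0, 2]


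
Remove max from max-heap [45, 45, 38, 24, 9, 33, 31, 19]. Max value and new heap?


Max = 45
Replace root with last, heapify down
Resulting heap: [45, 24, 38, 19, 9, 33, 31]


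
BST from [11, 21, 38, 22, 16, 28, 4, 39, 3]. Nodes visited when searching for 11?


BST root = 11
Search for 11: compare at each node
Path: [11]


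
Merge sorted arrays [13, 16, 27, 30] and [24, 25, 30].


Compare heads, take smaller each step.
Merged: [13, 16, 24, 25, 27, 30, 30]


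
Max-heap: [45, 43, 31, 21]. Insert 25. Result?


Append 25: [45, 43, 31, 21, 25]
Bubble up: no swaps needed
Result: [45, 43, 31, 21, 25]


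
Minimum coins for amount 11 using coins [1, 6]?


dp[0]=0; dp[i]=1+min(dp[i-c] for c in coins)
...dp[6]=1, dp[7]=2, dp[8]=3, dp[9]=4, dp[10]=5, dp[11]=6
Minimum coins for 11 = 6


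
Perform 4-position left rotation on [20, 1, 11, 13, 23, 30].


Left rotate by 4: [23, 30, 20, 1, 11, 13]


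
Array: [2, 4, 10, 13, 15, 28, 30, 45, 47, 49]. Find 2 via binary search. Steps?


Search for 2:
[0,9] mid=4 arr[4]=15
[0,3] mid=1 arr[1]=4
[0,0] mid=0 arr[0]=2
Total: 3 comparisons


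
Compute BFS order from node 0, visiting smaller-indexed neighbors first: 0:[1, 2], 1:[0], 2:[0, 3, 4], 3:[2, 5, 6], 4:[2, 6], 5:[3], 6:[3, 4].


BFS queue: start with [0]
Visit order: [0, 1, 2, 3, 4, 5, 6]


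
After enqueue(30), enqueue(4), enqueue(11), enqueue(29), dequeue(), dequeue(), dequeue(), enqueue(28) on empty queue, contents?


enqueue(30) -> [30]
enqueue(4) -> [30, 4]
enqueue(11) -> [30, 4, 11]
enqueue(29) -> [30, 4, 11, 29]
dequeue() returns 30 -> [4, 11, 29]
dequeue() returns 4 -> [11, 29]
dequeue() returns 11 -> [29]
enqueue(28) -> [29, 28]
Final queue (front to back): [29, 28]


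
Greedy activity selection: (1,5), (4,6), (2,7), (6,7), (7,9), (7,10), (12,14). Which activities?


Greedy: pick earliest-ending, then skip overlaps.
Selected (4 activities): [(1, 5), (6, 7), (7, 9), (12, 14)]


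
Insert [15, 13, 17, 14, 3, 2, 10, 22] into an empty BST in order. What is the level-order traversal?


Root = 15; build tree by BST insertion.
Level-Order traversal: [15, 13, 17, 3, 14, 22, 2, 10]


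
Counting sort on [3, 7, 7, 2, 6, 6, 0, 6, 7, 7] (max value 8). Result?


Count array: [1, 0, 1, 1, 0, 0, 3, 4, 0]
Reconstruct: [0, 2, 3, 6, 6, 6, 7, 7, 7, 7]


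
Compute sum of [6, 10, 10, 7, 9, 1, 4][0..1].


Prefix sums: [0, 6, 16, 26, 33, 42, 43, 47]
Sum[0..1] = prefix[2] - prefix[0] = 16 - 0 = 16


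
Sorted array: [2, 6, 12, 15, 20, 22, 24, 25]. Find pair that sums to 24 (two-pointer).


Two pointers: lo=0, hi=7
Found pair: (2, 22) summing to 24


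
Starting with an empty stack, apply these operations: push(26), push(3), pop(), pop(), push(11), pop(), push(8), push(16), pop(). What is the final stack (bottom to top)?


push(26) -> [26]
push(3) -> [26, 3]
pop() returns 3 -> [26]
pop() returns 26 -> []
push(11) -> [11]
pop() returns 11 -> []
push(8) -> [8]
push(16) -> [8, 16]
pop() returns 16 -> [8]
Final stack (bottom to top): [8]


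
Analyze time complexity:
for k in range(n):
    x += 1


Per nesting level: O(n) = O(n)
Complexity: O(n)


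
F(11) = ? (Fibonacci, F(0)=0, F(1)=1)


F(n)=F(n-1)+F(n-2)
...F(9)=34, F(10)=55, F(11)=89


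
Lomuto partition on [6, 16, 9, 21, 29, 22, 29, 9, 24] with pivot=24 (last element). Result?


Elements <= 24 go left of pivot.
Result: [6, 16, 9, 21, 22, 9, 24, 29, 29], pivot at index 6


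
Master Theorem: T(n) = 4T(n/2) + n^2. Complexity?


a=4, b=2, c=2. log_2(4)=2 = c=2. Case 2: O(n^c log n) = O(n^2 log n)
Complexity: O(n^2 log n)


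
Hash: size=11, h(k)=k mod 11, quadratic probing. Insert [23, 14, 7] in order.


Insertions: 23->slot 1; 14->slot 3; 7->slot 7
Table: [None, 23, None, 14, None, None, None, 7, None, None, None]


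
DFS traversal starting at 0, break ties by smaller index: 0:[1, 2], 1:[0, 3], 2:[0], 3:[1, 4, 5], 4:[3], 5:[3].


DFS stack-based: start with [0]
Visit order: [0, 1, 3, 4, 5, 2]


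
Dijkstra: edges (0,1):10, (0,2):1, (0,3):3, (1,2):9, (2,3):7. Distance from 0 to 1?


Dijkstra from 0:
Distances: {0: 0, 1: 10, 2: 1, 3: 3}
Shortest distance to 1 = 10, path = [0, 1]


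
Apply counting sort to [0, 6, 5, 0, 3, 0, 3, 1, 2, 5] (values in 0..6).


Count array: [3, 1, 1, 2, 0, 2, 1]
Reconstruct: [0, 0, 0, 1, 2, 3, 3, 5, 5, 6]


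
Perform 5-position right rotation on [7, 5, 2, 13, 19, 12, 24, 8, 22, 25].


Right rotate by 5: [12, 24, 8, 22, 25, 7, 5, 2, 13, 19]


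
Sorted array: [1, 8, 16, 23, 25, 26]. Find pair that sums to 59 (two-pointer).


Two pointers: lo=0, hi=5
No pair sums to 59


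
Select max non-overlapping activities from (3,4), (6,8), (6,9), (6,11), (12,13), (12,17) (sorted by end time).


Greedy: pick earliest-ending, then skip overlaps.
Selected (3 activities): [(3, 4), (6, 8), (12, 13)]


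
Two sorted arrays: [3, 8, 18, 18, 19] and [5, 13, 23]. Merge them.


Compare heads, take smaller each step.
Merged: [3, 5, 8, 13, 18, 18, 19, 23]


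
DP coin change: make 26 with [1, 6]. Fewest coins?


dp[0]=0; dp[i]=1+min(dp[i-c] for c in coins)
...dp[21]=6, dp[22]=7, dp[23]=8, dp[24]=4, dp[25]=5, dp[26]=6
Minimum coins for 26 = 6


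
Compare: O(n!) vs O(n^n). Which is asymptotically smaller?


factorial grows slower than n^n
O(n!) is asymptotically smaller; O(n^n) grows faster


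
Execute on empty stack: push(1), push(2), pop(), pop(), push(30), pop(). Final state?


push(1) -> [1]
push(2) -> [1, 2]
pop() returns 2 -> [1]
pop() returns 1 -> []
push(30) -> [30]
pop() returns 30 -> []
Final stack (bottom to top): []


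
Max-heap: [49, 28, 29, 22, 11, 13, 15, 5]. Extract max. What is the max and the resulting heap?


Max = 49
Replace root with last, heapify down
Resulting heap: [29, 28, 15, 22, 11, 13, 5]


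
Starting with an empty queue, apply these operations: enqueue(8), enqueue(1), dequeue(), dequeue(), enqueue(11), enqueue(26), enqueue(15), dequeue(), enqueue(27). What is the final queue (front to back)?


enqueue(8) -> [8]
enqueue(1) -> [8, 1]
dequeue() returns 8 -> [1]
dequeue() returns 1 -> []
enqueue(11) -> [11]
enqueue(26) -> [11, 26]
enqueue(15) -> [11, 26, 15]
dequeue() returns 11 -> [26, 15]
enqueue(27) -> [26, 15, 27]
Final queue (front to back): [26, 15, 27]


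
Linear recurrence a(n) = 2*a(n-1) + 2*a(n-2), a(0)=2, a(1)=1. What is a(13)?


Build bottom-up:
...a(11)=45024, a(12)=123008, a(13)=2*123008+2*45024=336064


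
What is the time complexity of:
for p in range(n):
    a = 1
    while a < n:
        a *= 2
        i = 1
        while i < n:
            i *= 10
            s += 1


Per nesting level: O(n) * O(log n) * O(log n) = O(n (log n)^2)
Complexity: O(n (log n)^2)


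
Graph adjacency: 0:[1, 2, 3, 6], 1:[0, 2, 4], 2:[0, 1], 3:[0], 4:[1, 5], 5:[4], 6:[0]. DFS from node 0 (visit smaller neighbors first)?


DFS stack-based: start with [0]
Visit order: [0, 1, 2, 4, 5, 3, 6]


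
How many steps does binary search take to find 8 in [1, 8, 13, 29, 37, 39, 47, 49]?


Search for 8:
[0,7] mid=3 arr[3]=29
[0,2] mid=1 arr[1]=8
Total: 2 comparisons


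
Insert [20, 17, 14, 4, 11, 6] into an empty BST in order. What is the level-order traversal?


Root = 20; build tree by BST insertion.
Level-Order traversal: [20, 17, 14, 4, 11, 6]


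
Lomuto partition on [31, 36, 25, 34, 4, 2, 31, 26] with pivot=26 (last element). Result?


Elements <= 26 go left of pivot.
Result: [25, 4, 2, 26, 36, 31, 31, 34], pivot at index 3


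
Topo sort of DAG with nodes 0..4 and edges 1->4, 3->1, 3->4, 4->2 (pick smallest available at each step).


Kahn's algorithm, process smallest node first
Order: [0, 3, 1, 4, 2]


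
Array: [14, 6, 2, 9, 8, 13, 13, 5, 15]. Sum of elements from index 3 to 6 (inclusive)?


Prefix sums: [0, 14, 20, 22, 31, 39, 52, 65, 70, 85]
Sum[3..6] = prefix[7] - prefix[3] = 65 - 22 = 43


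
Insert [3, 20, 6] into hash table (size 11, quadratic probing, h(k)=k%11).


Insertions: 3->slot 3; 20->slot 9; 6->slot 6
Table: [None, None, None, 3, None, None, 6, None, None, 20, None]


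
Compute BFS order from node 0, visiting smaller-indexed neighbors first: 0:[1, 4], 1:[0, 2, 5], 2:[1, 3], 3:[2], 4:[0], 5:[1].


BFS queue: start with [0]
Visit order: [0, 1, 4, 2, 5, 3]


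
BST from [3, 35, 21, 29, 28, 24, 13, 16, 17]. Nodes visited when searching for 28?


BST root = 3
Search for 28: compare at each node
Path: [3, 35, 21, 29, 28]


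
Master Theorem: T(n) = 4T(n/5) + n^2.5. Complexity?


a=4, b=5, c=2.5. log_5(4)=0.861 < c=2.5. Case 3: O(n^c) = O(n^2.500)
Complexity: O(n^2.500)


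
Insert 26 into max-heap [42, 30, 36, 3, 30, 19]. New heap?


Append 26: [42, 30, 36, 3, 30, 19, 26]
Bubble up: no swaps needed
Result: [42, 30, 36, 3, 30, 19, 26]


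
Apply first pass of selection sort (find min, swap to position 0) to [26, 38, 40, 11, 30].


After one pass: [11, 38, 40, 26, 30]


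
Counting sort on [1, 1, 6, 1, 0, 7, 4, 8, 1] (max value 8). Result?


Count array: [1, 4, 0, 0, 1, 0, 1, 1, 1]
Reconstruct: [0, 1, 1, 1, 1, 4, 6, 7, 8]


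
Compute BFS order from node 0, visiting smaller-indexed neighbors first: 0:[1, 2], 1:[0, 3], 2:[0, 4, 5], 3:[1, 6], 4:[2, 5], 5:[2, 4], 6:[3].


BFS queue: start with [0]
Visit order: [0, 1, 2, 3, 4, 5, 6]


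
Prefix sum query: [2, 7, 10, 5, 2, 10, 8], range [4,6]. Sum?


Prefix sums: [0, 2, 9, 19, 24, 26, 36, 44]
Sum[4..6] = prefix[7] - prefix[4] = 44 - 24 = 20


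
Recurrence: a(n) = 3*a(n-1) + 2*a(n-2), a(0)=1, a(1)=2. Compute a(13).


Build bottom-up:
...a(11)=726628, a(12)=2587924, a(13)=3*2587924+2*726628=9217028


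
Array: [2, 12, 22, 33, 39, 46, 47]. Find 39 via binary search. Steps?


Search for 39:
[0,6] mid=3 arr[3]=33
[4,6] mid=5 arr[5]=46
[4,4] mid=4 arr[4]=39
Total: 3 comparisons


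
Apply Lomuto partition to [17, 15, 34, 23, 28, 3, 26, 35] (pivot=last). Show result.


Elements <= 35 go left of pivot.
Result: [17, 15, 34, 23, 28, 3, 26, 35], pivot at index 7


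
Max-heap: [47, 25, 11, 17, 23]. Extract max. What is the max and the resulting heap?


Max = 47
Replace root with last, heapify down
Resulting heap: [25, 23, 11, 17]


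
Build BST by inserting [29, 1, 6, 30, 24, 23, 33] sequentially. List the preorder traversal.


Root = 29; build tree by BST insertion.
Preorder traversal: [29, 1, 6, 24, 23, 30, 33]


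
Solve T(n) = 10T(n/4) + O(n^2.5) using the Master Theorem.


a=10, b=4, c=2.5. log_4(10)=1.661 < c=2.5. Case 3: O(n^c) = O(n^2.500)
Complexity: O(n^2.500)


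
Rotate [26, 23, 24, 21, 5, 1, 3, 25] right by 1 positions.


Right rotate by 1: [25, 26, 23, 24, 21, 5, 1, 3]


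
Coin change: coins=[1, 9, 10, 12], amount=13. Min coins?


dp[0]=0; dp[i]=1+min(dp[i-c] for c in coins)
...dp[8]=8, dp[9]=1, dp[10]=1, dp[11]=2, dp[12]=1, dp[13]=2
Minimum coins for 13 = 2


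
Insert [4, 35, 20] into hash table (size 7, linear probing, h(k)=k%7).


Insertions: 4->slot 4; 35->slot 0; 20->slot 6
Table: [35, None, None, None, 4, None, 20]


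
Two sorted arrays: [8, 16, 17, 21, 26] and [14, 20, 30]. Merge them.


Compare heads, take smaller each step.
Merged: [8, 14, 16, 17, 20, 21, 26, 30]


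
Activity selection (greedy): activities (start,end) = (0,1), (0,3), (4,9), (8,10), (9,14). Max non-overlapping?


Greedy: pick earliest-ending, then skip overlaps.
Selected (3 activities): [(0, 1), (4, 9), (9, 14)]


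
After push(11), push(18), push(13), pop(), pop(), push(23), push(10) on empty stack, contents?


push(11) -> [11]
push(18) -> [11, 18]
push(13) -> [11, 18, 13]
pop() returns 13 -> [11, 18]
pop() returns 18 -> [11]
push(23) -> [11, 23]
push(10) -> [11, 23, 10]
Final stack (bottom to top): [11, 23, 10]


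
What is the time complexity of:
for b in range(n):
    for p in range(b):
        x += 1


Per nesting level: O(n) * O(n) [triangular over b] = O(n^2)
Complexity: O(n^2)


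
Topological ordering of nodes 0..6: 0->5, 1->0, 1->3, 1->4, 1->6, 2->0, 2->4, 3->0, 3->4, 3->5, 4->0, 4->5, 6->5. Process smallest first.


Kahn's algorithm, process smallest node first
Order: [1, 2, 3, 4, 0, 6, 5]


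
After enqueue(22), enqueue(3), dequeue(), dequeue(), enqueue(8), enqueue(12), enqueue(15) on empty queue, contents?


enqueue(22) -> [22]
enqueue(3) -> [22, 3]
dequeue() returns 22 -> [3]
dequeue() returns 3 -> []
enqueue(8) -> [8]
enqueue(12) -> [8, 12]
enqueue(15) -> [8, 12, 15]
Final queue (front to back): [8, 12, 15]


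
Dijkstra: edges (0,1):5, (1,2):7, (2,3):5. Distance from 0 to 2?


Dijkstra from 0:
Distances: {0: 0, 1: 5, 2: 12, 3: 17}
Shortest distance to 2 = 12, path = [0, 1, 2]


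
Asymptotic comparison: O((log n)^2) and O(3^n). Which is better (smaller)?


polylogarithmic grows slower than exponential (base 3)
O((log n)^2) is asymptotically smaller; O(3^n) grows faster


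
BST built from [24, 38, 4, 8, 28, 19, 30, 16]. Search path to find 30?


BST root = 24
Search for 30: compare at each node
Path: [24, 38, 28, 30]


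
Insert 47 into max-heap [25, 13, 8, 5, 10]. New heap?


Append 47: [25, 13, 8, 5, 10, 47]
Bubble up: swap idx 5(47) with idx 2(8); swap idx 2(47) with idx 0(25)
Result: [47, 13, 25, 5, 10, 8]


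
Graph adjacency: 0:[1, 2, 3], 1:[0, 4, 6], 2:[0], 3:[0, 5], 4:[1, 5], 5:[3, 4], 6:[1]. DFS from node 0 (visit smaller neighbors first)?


DFS stack-based: start with [0]
Visit order: [0, 1, 4, 5, 3, 6, 2]


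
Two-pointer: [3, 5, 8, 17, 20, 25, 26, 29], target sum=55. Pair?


Two pointers: lo=0, hi=7
Found pair: (26, 29) summing to 55


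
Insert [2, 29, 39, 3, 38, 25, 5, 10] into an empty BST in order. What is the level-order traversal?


Root = 2; build tree by BST insertion.
Level-Order traversal: [2, 29, 3, 39, 25, 38, 5, 10]


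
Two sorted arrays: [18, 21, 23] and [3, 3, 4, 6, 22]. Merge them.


Compare heads, take smaller each step.
Merged: [3, 3, 4, 6, 18, 21, 22, 23]


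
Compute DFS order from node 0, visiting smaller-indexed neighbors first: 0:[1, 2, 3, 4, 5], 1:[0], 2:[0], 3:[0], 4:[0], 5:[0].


DFS stack-based: start with [0]
Visit order: [0, 1, 2, 3, 4, 5]


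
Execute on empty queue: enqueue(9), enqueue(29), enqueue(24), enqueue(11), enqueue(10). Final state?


enqueue(9) -> [9]
enqueue(29) -> [9, 29]
enqueue(24) -> [9, 29, 24]
enqueue(11) -> [9, 29, 24, 11]
enqueue(10) -> [9, 29, 24, 11, 10]
Final queue (front to back): [9, 29, 24, 11, 10]


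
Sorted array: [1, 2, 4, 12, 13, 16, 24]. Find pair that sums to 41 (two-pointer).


Two pointers: lo=0, hi=6
No pair sums to 41


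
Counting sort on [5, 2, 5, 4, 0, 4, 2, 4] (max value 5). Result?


Count array: [1, 0, 2, 0, 3, 2]
Reconstruct: [0, 2, 2, 4, 4, 4, 5, 5]


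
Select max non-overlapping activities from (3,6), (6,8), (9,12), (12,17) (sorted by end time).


Greedy: pick earliest-ending, then skip overlaps.
Selected (4 activities): [(3, 6), (6, 8), (9, 12), (12, 17)]


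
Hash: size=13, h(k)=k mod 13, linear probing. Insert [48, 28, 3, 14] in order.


Insertions: 48->slot 9; 28->slot 2; 3->slot 3; 14->slot 1
Table: [None, 14, 28, 3, None, None, None, None, None, 48, None, None, None]


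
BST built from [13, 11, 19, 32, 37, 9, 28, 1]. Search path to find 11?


BST root = 13
Search for 11: compare at each node
Path: [13, 11]


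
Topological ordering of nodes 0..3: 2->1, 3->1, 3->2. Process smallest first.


Kahn's algorithm, process smallest node first
Order: [0, 3, 2, 1]


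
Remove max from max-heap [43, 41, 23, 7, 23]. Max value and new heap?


Max = 43
Replace root with last, heapify down
Resulting heap: [41, 23, 23, 7]


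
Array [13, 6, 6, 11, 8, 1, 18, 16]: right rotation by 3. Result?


Right rotate by 3: [1, 18, 16, 13, 6, 6, 11, 8]


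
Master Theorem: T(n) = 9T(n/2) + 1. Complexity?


a=9, b=2, c=0. log_2(9)=3.170 > c=0. Case 1: O(n^log_b(a)) = O(n^3.170)
Complexity: O(n^3.170)


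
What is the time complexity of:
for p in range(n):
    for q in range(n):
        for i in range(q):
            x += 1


Per nesting level: O(n) * O(n) * O(n) [triangular over q] = O(n^3)
Complexity: O(n^3)


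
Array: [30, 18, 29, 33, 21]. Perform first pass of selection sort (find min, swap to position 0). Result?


After one pass: [18, 30, 29, 33, 21]


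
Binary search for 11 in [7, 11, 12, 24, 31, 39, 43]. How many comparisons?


Search for 11:
[0,6] mid=3 arr[3]=24
[0,2] mid=1 arr[1]=11
Total: 2 comparisons


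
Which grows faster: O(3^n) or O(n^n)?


exponential (base 3) grows slower than n^n
O(3^n) is asymptotically smaller; O(n^n) grows faster


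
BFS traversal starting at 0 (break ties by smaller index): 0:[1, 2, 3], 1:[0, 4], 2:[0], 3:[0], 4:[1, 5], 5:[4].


BFS queue: start with [0]
Visit order: [0, 1, 2, 3, 4, 5]


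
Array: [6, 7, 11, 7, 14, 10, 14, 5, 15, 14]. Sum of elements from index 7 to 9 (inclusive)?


Prefix sums: [0, 6, 13, 24, 31, 45, 55, 69, 74, 89, 103]
Sum[7..9] = prefix[10] - prefix[7] = 103 - 69 = 34


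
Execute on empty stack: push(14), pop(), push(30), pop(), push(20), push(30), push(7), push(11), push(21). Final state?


push(14) -> [14]
pop() returns 14 -> []
push(30) -> [30]
pop() returns 30 -> []
push(20) -> [20]
push(30) -> [20, 30]
push(7) -> [20, 30, 7]
push(11) -> [20, 30, 7, 11]
push(21) -> [20, 30, 7, 11, 21]
Final stack (bottom to top): [20, 30, 7, 11, 21]


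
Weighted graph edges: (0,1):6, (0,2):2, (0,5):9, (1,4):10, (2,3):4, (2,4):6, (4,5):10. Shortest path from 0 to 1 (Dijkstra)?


Dijkstra from 0:
Distances: {0: 0, 1: 6, 2: 2, 3: 6, 4: 8, 5: 9}
Shortest distance to 1 = 6, path = [0, 1]


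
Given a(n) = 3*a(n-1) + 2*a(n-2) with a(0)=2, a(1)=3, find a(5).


Build bottom-up:
...a(3)=45, a(4)=161, a(5)=3*161+2*45=573


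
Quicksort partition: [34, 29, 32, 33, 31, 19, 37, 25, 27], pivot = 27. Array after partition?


Elements <= 27 go left of pivot.
Result: [19, 25, 27, 33, 31, 34, 37, 29, 32], pivot at index 2


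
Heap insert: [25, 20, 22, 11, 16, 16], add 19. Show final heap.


Append 19: [25, 20, 22, 11, 16, 16, 19]
Bubble up: no swaps needed
Result: [25, 20, 22, 11, 16, 16, 19]


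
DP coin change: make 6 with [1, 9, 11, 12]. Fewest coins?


dp[0]=0; dp[i]=1+min(dp[i-c] for c in coins)
...dp[1]=1, dp[2]=2, dp[3]=3, dp[4]=4, dp[5]=5, dp[6]=6
Minimum coins for 6 = 6


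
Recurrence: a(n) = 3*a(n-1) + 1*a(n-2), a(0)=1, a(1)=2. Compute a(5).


Build bottom-up:
...a(3)=23, a(4)=76, a(5)=3*76+1*23=251


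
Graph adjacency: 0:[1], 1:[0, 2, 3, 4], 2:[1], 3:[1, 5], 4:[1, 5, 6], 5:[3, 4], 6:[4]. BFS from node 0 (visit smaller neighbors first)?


BFS queue: start with [0]
Visit order: [0, 1, 2, 3, 4, 5, 6]


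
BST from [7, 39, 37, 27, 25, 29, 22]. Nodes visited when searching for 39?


BST root = 7
Search for 39: compare at each node
Path: [7, 39]


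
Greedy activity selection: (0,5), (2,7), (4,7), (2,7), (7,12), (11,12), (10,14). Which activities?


Greedy: pick earliest-ending, then skip overlaps.
Selected (2 activities): [(0, 5), (7, 12)]


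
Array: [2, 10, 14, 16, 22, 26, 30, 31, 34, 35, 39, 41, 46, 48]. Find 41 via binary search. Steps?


Search for 41:
[0,13] mid=6 arr[6]=30
[7,13] mid=10 arr[10]=39
[11,13] mid=12 arr[12]=46
[11,11] mid=11 arr[11]=41
Total: 4 comparisons


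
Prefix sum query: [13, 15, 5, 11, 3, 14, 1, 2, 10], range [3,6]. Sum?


Prefix sums: [0, 13, 28, 33, 44, 47, 61, 62, 64, 74]
Sum[3..6] = prefix[7] - prefix[3] = 62 - 33 = 29


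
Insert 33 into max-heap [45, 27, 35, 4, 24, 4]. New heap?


Append 33: [45, 27, 35, 4, 24, 4, 33]
Bubble up: no swaps needed
Result: [45, 27, 35, 4, 24, 4, 33]


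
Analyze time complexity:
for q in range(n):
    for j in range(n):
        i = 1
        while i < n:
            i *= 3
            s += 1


Per nesting level: O(n) * O(n) * O(log n) = O(n^2 log n)
Complexity: O(n^2 log n)


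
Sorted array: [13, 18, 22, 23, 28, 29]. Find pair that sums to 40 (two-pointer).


Two pointers: lo=0, hi=5
Found pair: (18, 22) summing to 40


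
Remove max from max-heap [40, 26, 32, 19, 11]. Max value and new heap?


Max = 40
Replace root with last, heapify down
Resulting heap: [32, 26, 11, 19]


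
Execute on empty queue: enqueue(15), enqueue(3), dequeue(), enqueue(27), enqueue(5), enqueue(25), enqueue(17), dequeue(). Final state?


enqueue(15) -> [15]
enqueue(3) -> [15, 3]
dequeue() returns 15 -> [3]
enqueue(27) -> [3, 27]
enqueue(5) -> [3, 27, 5]
enqueue(25) -> [3, 27, 5, 25]
enqueue(17) -> [3, 27, 5, 25, 17]
dequeue() returns 3 -> [27, 5, 25, 17]
Final queue (front to back): [27, 5, 25, 17]


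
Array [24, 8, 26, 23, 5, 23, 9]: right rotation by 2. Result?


Right rotate by 2: [23, 9, 24, 8, 26, 23, 5]


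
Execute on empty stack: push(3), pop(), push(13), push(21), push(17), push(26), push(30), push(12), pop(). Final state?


push(3) -> [3]
pop() returns 3 -> []
push(13) -> [13]
push(21) -> [13, 21]
push(17) -> [13, 21, 17]
push(26) -> [13, 21, 17, 26]
push(30) -> [13, 21, 17, 26, 30]
push(12) -> [13, 21, 17, 26, 30, 12]
pop() returns 12 -> [13, 21, 17, 26, 30]
Final stack (bottom to top): [13, 21, 17, 26, 30]


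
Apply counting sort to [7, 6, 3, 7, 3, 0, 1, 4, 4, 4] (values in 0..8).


Count array: [1, 1, 0, 2, 3, 0, 1, 2, 0]
Reconstruct: [0, 1, 3, 3, 4, 4, 4, 6, 7, 7]


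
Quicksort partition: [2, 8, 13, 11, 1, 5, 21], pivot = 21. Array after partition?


Elements <= 21 go left of pivot.
Result: [2, 8, 13, 11, 1, 5, 21], pivot at index 6


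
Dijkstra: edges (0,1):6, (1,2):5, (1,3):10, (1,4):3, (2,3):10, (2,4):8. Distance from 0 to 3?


Dijkstra from 0:
Distances: {0: 0, 1: 6, 2: 11, 3: 16, 4: 9}
Shortest distance to 3 = 16, path = [0, 1, 3]


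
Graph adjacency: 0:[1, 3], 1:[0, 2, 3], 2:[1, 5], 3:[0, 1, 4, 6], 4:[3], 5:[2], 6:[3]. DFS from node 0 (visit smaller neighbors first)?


DFS stack-based: start with [0]
Visit order: [0, 1, 2, 5, 3, 4, 6]


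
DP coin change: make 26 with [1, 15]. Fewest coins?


dp[0]=0; dp[i]=1+min(dp[i-c] for c in coins)
...dp[21]=7, dp[22]=8, dp[23]=9, dp[24]=10, dp[25]=11, dp[26]=12
Minimum coins for 26 = 12


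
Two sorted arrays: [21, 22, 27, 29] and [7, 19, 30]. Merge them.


Compare heads, take smaller each step.
Merged: [7, 19, 21, 22, 27, 29, 30]


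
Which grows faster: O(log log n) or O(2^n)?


double-logarithmic grows slower than exponential
O(log log n) is asymptotically smaller; O(2^n) grows faster


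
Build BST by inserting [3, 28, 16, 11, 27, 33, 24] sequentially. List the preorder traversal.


Root = 3; build tree by BST insertion.
Preorder traversal: [3, 28, 16, 11, 27, 24, 33]


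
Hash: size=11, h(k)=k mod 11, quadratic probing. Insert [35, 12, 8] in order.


Insertions: 35->slot 2; 12->slot 1; 8->slot 8
Table: [None, 12, 35, None, None, None, None, None, 8, None, None]


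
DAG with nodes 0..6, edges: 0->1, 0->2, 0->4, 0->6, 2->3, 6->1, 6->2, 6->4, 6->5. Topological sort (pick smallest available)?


Kahn's algorithm, process smallest node first
Order: [0, 6, 1, 2, 3, 4, 5]


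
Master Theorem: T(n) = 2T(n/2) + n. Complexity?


a=2, b=2, c=1. log_2(2)=1 = c=1. Case 2: O(n^c log n) = O(n log n)
Complexity: O(n log n)


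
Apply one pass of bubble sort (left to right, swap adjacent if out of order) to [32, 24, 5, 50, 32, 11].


After one pass: [24, 5, 32, 32, 11, 50]


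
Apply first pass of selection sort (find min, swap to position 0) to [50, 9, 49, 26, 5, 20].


After one pass: [5, 9, 49, 26, 50, 20]


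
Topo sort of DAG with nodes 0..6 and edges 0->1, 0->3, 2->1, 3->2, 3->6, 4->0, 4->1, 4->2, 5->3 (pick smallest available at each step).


Kahn's algorithm, process smallest node first
Order: [4, 0, 5, 3, 2, 1, 6]


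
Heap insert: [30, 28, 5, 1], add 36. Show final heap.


Append 36: [30, 28, 5, 1, 36]
Bubble up: swap idx 4(36) with idx 1(28); swap idx 1(36) with idx 0(30)
Result: [36, 30, 5, 1, 28]


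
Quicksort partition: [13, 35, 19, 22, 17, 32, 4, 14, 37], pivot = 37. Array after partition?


Elements <= 37 go left of pivot.
Result: [13, 35, 19, 22, 17, 32, 4, 14, 37], pivot at index 8


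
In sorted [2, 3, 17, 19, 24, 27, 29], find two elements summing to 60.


Two pointers: lo=0, hi=6
No pair sums to 60


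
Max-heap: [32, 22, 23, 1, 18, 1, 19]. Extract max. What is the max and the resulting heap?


Max = 32
Replace root with last, heapify down
Resulting heap: [23, 22, 19, 1, 18, 1]


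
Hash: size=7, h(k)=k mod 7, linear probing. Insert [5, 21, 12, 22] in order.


Insertions: 5->slot 5; 21->slot 0; 12->slot 6; 22->slot 1
Table: [21, 22, None, None, None, 5, 12]


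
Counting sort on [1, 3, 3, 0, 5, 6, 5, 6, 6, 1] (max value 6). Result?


Count array: [1, 2, 0, 2, 0, 2, 3]
Reconstruct: [0, 1, 1, 3, 3, 5, 5, 6, 6, 6]


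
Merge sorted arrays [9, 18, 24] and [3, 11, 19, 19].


Compare heads, take smaller each step.
Merged: [3, 9, 11, 18, 19, 19, 24]


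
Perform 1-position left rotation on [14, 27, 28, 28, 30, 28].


Left rotate by 1: [27, 28, 28, 30, 28, 14]


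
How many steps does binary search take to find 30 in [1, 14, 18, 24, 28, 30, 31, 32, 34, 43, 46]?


Search for 30:
[0,10] mid=5 arr[5]=30
Total: 1 comparisons


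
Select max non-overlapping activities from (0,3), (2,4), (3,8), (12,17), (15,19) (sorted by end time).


Greedy: pick earliest-ending, then skip overlaps.
Selected (3 activities): [(0, 3), (3, 8), (12, 17)]


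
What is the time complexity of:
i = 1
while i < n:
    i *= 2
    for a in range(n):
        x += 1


Per nesting level: O(log n) * O(n) = O(n log n)
Complexity: O(n log n)


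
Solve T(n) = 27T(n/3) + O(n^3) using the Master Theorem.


a=27, b=3, c=3. log_3(27)=3 = c=3. Case 2: O(n^c log n) = O(n^3 log n)
Complexity: O(n^3 log n)


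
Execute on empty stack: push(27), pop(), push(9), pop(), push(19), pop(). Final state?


push(27) -> [27]
pop() returns 27 -> []
push(9) -> [9]
pop() returns 9 -> []
push(19) -> [19]
pop() returns 19 -> []
Final stack (bottom to top): []


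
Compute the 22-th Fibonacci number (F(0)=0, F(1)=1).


F(n)=F(n-1)+F(n-2)
...F(20)=6765, F(21)=10946, F(22)=17711


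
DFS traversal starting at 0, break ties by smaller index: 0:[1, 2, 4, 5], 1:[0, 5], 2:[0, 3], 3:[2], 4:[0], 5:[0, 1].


DFS stack-based: start with [0]
Visit order: [0, 1, 5, 2, 3, 4]


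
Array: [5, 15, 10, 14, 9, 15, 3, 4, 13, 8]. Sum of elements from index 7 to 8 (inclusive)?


Prefix sums: [0, 5, 20, 30, 44, 53, 68, 71, 75, 88, 96]
Sum[7..8] = prefix[9] - prefix[7] = 88 - 71 = 17


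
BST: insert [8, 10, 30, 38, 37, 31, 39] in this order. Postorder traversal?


Root = 8; build tree by BST insertion.
Postorder traversal: [31, 37, 39, 38, 30, 10, 8]


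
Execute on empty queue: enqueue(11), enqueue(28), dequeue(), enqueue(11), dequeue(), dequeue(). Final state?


enqueue(11) -> [11]
enqueue(28) -> [11, 28]
dequeue() returns 11 -> [28]
enqueue(11) -> [28, 11]
dequeue() returns 28 -> [11]
dequeue() returns 11 -> []
Final queue (front to back): []


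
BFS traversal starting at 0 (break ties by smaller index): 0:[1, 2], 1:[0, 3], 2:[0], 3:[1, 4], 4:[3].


BFS queue: start with [0]
Visit order: [0, 1, 2, 3, 4]


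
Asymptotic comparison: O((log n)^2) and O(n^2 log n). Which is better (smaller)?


polylogarithmic grows slower than n^2 log n
O((log n)^2) is asymptotically smaller; O(n^2 log n) grows faster


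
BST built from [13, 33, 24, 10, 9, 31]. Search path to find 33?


BST root = 13
Search for 33: compare at each node
Path: [13, 33]


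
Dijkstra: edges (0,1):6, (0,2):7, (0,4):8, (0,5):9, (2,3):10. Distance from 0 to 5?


Dijkstra from 0:
Distances: {0: 0, 1: 6, 2: 7, 3: 17, 4: 8, 5: 9}
Shortest distance to 5 = 9, path = [0, 5]


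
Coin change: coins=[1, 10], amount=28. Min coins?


dp[0]=0; dp[i]=1+min(dp[i-c] for c in coins)
...dp[23]=5, dp[24]=6, dp[25]=7, dp[26]=8, dp[27]=9, dp[28]=10
Minimum coins for 28 = 10


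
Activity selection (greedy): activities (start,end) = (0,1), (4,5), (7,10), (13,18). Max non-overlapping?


Greedy: pick earliest-ending, then skip overlaps.
Selected (4 activities): [(0, 1), (4, 5), (7, 10), (13, 18)]


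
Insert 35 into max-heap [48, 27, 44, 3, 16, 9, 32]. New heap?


Append 35: [48, 27, 44, 3, 16, 9, 32, 35]
Bubble up: swap idx 7(35) with idx 3(3); swap idx 3(35) with idx 1(27)
Result: [48, 35, 44, 27, 16, 9, 32, 3]


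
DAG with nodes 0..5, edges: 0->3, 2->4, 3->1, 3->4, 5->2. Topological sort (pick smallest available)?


Kahn's algorithm, process smallest node first
Order: [0, 3, 1, 5, 2, 4]


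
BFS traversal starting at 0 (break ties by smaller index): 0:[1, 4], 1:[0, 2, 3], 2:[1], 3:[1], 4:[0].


BFS queue: start with [0]
Visit order: [0, 1, 4, 2, 3]


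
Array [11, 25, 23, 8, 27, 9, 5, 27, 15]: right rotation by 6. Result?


Right rotate by 6: [8, 27, 9, 5, 27, 15, 11, 25, 23]


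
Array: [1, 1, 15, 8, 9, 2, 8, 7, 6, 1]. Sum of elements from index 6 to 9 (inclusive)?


Prefix sums: [0, 1, 2, 17, 25, 34, 36, 44, 51, 57, 58]
Sum[6..9] = prefix[10] - prefix[6] = 58 - 36 = 22


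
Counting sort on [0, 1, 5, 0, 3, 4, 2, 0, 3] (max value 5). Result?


Count array: [3, 1, 1, 2, 1, 1]
Reconstruct: [0, 0, 0, 1, 2, 3, 3, 4, 5]


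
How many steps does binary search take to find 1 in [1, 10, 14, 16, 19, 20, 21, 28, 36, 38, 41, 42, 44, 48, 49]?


Search for 1:
[0,14] mid=7 arr[7]=28
[0,6] mid=3 arr[3]=16
[0,2] mid=1 arr[1]=10
[0,0] mid=0 arr[0]=1
Total: 4 comparisons


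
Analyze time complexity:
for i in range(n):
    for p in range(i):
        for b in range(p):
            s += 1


Per nesting level: O(n) * O(n) [triangular over i] * O(n) [triangular over p] = O(n^3)
Complexity: O(n^3)


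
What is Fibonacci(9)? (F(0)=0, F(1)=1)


F(n)=F(n-1)+F(n-2)
...F(7)=13, F(8)=21, F(9)=34


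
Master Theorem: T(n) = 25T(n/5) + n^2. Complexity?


a=25, b=5, c=2. log_5(25)=2 = c=2. Case 2: O(n^c log n) = O(n^2 log n)
Complexity: O(n^2 log n)


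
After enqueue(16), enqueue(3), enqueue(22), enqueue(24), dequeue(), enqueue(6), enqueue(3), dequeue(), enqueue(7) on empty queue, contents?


enqueue(16) -> [16]
enqueue(3) -> [16, 3]
enqueue(22) -> [16, 3, 22]
enqueue(24) -> [16, 3, 22, 24]
dequeue() returns 16 -> [3, 22, 24]
enqueue(6) -> [3, 22, 24, 6]
enqueue(3) -> [3, 22, 24, 6, 3]
dequeue() returns 3 -> [22, 24, 6, 3]
enqueue(7) -> [22, 24, 6, 3, 7]
Final queue (front to back): [22, 24, 6, 3, 7]


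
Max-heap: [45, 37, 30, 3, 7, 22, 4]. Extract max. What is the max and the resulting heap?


Max = 45
Replace root with last, heapify down
Resulting heap: [37, 7, 30, 3, 4, 22]


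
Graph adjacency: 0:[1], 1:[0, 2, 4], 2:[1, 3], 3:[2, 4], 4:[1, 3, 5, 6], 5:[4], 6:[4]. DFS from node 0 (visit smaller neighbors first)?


DFS stack-based: start with [0]
Visit order: [0, 1, 2, 3, 4, 5, 6]


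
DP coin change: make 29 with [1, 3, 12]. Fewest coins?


dp[0]=0; dp[i]=1+min(dp[i-c] for c in coins)
...dp[24]=2, dp[25]=3, dp[26]=4, dp[27]=3, dp[28]=4, dp[29]=5
Minimum coins for 29 = 5


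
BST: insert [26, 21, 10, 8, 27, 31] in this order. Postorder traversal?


Root = 26; build tree by BST insertion.
Postorder traversal: [8, 10, 21, 31, 27, 26]


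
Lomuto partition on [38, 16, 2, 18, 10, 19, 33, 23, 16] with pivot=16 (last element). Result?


Elements <= 16 go left of pivot.
Result: [16, 2, 10, 16, 38, 19, 33, 23, 18], pivot at index 3


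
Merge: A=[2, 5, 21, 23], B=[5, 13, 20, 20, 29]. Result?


Compare heads, take smaller each step.
Merged: [2, 5, 5, 13, 20, 20, 21, 23, 29]


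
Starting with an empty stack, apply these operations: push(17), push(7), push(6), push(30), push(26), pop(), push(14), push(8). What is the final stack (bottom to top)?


push(17) -> [17]
push(7) -> [17, 7]
push(6) -> [17, 7, 6]
push(30) -> [17, 7, 6, 30]
push(26) -> [17, 7, 6, 30, 26]
pop() returns 26 -> [17, 7, 6, 30]
push(14) -> [17, 7, 6, 30, 14]
push(8) -> [17, 7, 6, 30, 14, 8]
Final stack (bottom to top): [17, 7, 6, 30, 14, 8]


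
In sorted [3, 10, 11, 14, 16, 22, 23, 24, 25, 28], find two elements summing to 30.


Two pointers: lo=0, hi=9
Found pair: (14, 16) summing to 30


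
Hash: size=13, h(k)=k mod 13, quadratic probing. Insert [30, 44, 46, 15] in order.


Insertions: 30->slot 4; 44->slot 5; 46->slot 7; 15->slot 2
Table: [None, None, 15, None, 30, 44, None, 46, None, None, None, None, None]


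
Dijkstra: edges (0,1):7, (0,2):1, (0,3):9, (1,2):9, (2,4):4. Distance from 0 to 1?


Dijkstra from 0:
Distances: {0: 0, 1: 7, 2: 1, 3: 9, 4: 5}
Shortest distance to 1 = 7, path = [0, 1]


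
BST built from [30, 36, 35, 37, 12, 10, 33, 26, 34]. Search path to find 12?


BST root = 30
Search for 12: compare at each node
Path: [30, 12]


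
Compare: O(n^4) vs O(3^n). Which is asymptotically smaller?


quartic grows slower than exponential (base 3)
O(n^4) is asymptotically smaller; O(3^n) grows faster


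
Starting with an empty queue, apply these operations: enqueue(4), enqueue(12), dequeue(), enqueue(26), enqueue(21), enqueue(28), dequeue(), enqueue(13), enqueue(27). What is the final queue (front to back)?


enqueue(4) -> [4]
enqueue(12) -> [4, 12]
dequeue() returns 4 -> [12]
enqueue(26) -> [12, 26]
enqueue(21) -> [12, 26, 21]
enqueue(28) -> [12, 26, 21, 28]
dequeue() returns 12 -> [26, 21, 28]
enqueue(13) -> [26, 21, 28, 13]
enqueue(27) -> [26, 21, 28, 13, 27]
Final queue (front to back): [26, 21, 28, 13, 27]


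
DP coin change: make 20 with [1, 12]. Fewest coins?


dp[0]=0; dp[i]=1+min(dp[i-c] for c in coins)
...dp[15]=4, dp[16]=5, dp[17]=6, dp[18]=7, dp[19]=8, dp[20]=9
Minimum coins for 20 = 9


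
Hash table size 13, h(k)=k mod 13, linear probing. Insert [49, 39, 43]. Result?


Insertions: 49->slot 10; 39->slot 0; 43->slot 4
Table: [39, None, None, None, 43, None, None, None, None, None, 49, None, None]


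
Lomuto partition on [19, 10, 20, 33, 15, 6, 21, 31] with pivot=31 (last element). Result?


Elements <= 31 go left of pivot.
Result: [19, 10, 20, 15, 6, 21, 31, 33], pivot at index 6


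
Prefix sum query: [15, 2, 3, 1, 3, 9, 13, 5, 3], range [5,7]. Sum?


Prefix sums: [0, 15, 17, 20, 21, 24, 33, 46, 51, 54]
Sum[5..7] = prefix[8] - prefix[5] = 51 - 24 = 27


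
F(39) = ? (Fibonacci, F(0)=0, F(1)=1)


F(n)=F(n-1)+F(n-2)
...F(37)=24157817, F(38)=39088169, F(39)=63245986


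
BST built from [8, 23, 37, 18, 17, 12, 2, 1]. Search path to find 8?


BST root = 8
Search for 8: compare at each node
Path: [8]


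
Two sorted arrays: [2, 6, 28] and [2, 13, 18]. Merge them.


Compare heads, take smaller each step.
Merged: [2, 2, 6, 13, 18, 28]


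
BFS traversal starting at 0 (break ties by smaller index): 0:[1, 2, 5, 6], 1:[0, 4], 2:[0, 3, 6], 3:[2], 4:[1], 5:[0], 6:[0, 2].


BFS queue: start with [0]
Visit order: [0, 1, 2, 5, 6, 4, 3]


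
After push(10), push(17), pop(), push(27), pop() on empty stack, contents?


push(10) -> [10]
push(17) -> [10, 17]
pop() returns 17 -> [10]
push(27) -> [10, 27]
pop() returns 27 -> [10]
Final stack (bottom to top): [10]


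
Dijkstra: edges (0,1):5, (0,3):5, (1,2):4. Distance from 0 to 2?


Dijkstra from 0:
Distances: {0: 0, 1: 5, 2: 9, 3: 5}
Shortest distance to 2 = 9, path = [0, 1, 2]


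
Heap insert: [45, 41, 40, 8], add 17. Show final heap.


Append 17: [45, 41, 40, 8, 17]
Bubble up: no swaps needed
Result: [45, 41, 40, 8, 17]


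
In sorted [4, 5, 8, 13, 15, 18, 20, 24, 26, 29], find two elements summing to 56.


Two pointers: lo=0, hi=9
No pair sums to 56


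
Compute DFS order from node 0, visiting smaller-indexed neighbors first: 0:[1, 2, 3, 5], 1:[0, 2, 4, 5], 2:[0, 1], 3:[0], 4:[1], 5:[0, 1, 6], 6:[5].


DFS stack-based: start with [0]
Visit order: [0, 1, 2, 4, 5, 6, 3]


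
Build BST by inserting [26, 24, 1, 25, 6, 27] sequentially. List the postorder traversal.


Root = 26; build tree by BST insertion.
Postorder traversal: [6, 1, 25, 24, 27, 26]


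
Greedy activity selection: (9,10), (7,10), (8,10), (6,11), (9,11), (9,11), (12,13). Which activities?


Greedy: pick earliest-ending, then skip overlaps.
Selected (2 activities): [(9, 10), (12, 13)]


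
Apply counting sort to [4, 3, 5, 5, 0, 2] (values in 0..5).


Count array: [1, 0, 1, 1, 1, 2]
Reconstruct: [0, 2, 3, 4, 5, 5]


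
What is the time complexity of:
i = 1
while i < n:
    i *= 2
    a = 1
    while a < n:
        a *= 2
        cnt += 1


Per nesting level: O(log n) * O(log n) = O((log n)^2)
Complexity: O((log n)^2)


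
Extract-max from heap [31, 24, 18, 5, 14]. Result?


Max = 31
Replace root with last, heapify down
Resulting heap: [24, 14, 18, 5]


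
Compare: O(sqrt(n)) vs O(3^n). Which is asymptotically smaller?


sublinear grows slower than exponential (base 3)
O(sqrt(n)) is asymptotically smaller; O(3^n) grows faster


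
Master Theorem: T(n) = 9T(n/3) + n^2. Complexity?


a=9, b=3, c=2. log_3(9)=2 = c=2. Case 2: O(n^c log n) = O(n^2 log n)
Complexity: O(n^2 log n)


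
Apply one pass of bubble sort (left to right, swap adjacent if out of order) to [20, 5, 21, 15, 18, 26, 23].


After one pass: [5, 20, 15, 18, 21, 23, 26]


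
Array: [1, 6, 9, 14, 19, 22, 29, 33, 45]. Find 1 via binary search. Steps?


Search for 1:
[0,8] mid=4 arr[4]=19
[0,3] mid=1 arr[1]=6
[0,0] mid=0 arr[0]=1
Total: 3 comparisons


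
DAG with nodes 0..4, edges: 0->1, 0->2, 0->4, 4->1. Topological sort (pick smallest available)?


Kahn's algorithm, process smallest node first
Order: [0, 2, 3, 4, 1]


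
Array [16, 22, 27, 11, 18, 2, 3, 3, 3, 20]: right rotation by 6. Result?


Right rotate by 6: [18, 2, 3, 3, 3, 20, 16, 22, 27, 11]


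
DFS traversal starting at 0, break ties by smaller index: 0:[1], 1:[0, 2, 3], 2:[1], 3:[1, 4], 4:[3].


DFS stack-based: start with [0]
Visit order: [0, 1, 2, 3, 4]


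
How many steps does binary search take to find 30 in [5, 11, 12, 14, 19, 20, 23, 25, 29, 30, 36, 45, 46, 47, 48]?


Search for 30:
[0,14] mid=7 arr[7]=25
[8,14] mid=11 arr[11]=45
[8,10] mid=9 arr[9]=30
Total: 3 comparisons
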